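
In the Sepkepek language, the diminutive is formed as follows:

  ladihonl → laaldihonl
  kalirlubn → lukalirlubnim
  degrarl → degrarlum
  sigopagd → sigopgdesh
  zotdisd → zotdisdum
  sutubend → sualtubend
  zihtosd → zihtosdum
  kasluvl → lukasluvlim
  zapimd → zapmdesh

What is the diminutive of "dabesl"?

dabeslum

kasluvl and degrarl both end in -l yet inflect differently (lukasluvlim, degrarlum), so the final letter is not what conditions the rule; the second-to-last letter is.
"dabesl" has second-to-last letter 's'. The stems whose second-to-last letter is 's' (zotdisd → zotdisdum, zihtosd → zihtosdum) add -um.
So dabesl → dabeslum.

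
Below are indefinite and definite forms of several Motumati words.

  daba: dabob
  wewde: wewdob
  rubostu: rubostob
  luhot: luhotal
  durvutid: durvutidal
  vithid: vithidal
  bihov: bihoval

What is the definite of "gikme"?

durvutid and daba both begin with d- yet inflect differently (durvutidal, dabob), so the first letter is not what conditions the rule; whether the stem ends in a vowel or a consonant is.
"gikme" ends in a vowel. The stems ending in a vowel (rubostu → rubostob, wewde → wewdob, daba → dabob) drop the final letter and add -ob.
So gikme → gikmob.

gikmob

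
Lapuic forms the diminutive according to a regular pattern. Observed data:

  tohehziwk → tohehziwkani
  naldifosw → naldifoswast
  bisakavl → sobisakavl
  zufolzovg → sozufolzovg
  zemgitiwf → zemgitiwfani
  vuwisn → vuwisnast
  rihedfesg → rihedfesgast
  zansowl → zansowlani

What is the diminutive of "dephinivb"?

sodephinivb

zansowl and bisakavl both end in -l yet inflect differently (zansowlani, sobisakavl), so the final letter is not what conditions the rule; the second-to-last letter is.
"dephinivb" has second-to-last letter 'v'. The stems whose second-to-last letter is 'v' (bisakavl → sobisakavl, zufolzovg → sozufolzovg) add the prefix so-.
The other patterns: stems whose second-to-last letter is 'w' add -ani; stems whose second-to-last letter is 's' add -ast.
So dephinivb → sodephinivb.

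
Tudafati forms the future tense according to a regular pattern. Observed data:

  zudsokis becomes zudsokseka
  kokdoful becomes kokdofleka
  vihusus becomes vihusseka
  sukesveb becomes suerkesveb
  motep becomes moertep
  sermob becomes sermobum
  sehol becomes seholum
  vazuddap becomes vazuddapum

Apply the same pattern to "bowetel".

boerwetel

sukesveb and sermob both end in -b yet inflect differently (suerkesveb, sermobum), so the final letter is not what conditions the rule; the last vowel is.
"bowetel" has last vowel 'e'. The stems whose last vowel is 'e' (sukesveb → suerkesveb, motep → moertep) insert -er- after the first vowel.
So bowetel → boerwetel.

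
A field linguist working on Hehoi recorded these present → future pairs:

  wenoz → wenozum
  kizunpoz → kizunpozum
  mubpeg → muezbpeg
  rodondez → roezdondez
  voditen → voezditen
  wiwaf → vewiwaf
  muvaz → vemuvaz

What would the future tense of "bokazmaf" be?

vebokazmaf

wenoz and rodondez both end in -z yet inflect differently (wenozum, roezdondez), so the final letter is not what conditions the rule; the last vowel is.
"bokazmaf" has last vowel 'a'. The stems whose last vowel is 'a' (wiwaf → vewiwaf, muvaz → vemuvaz) add the prefix ve-.
The other patterns: stems whose last vowel is 'o' add -um; stems whose last vowel is 'e' insert -ez- after the first vowel.
So bokazmaf → vebokazmaf.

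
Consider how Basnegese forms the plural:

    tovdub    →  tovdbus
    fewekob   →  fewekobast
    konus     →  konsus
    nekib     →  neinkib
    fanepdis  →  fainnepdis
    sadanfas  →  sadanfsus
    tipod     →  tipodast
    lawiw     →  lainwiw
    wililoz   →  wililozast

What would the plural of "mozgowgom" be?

nekib and fewekob both end in -b yet inflect differently (neinkib, fewekobast), so the final letter is not what conditions the rule; the last vowel is.
"mozgowgom" has last vowel 'o'. The stems whose last vowel is 'o' (wililoz → wililozast, fewekob → fewekobast, tipod → tipodast) add -ast.
The other patterns: stems whose last vowel is 'i' insert -in- after the first vowel; stems whose last vowel is 'a' or 'u' delete the last vowel and add -us.
So mozgowgom → mozgowgomast.

mozgowgomast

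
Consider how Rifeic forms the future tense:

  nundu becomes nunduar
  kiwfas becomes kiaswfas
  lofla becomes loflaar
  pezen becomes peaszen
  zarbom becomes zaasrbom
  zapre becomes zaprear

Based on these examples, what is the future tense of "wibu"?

wibuar

"wibu" ends in a vowel. The stems ending in a vowel (lofla → loflaar, zapre → zaprear, nundu → nunduar) add -ar.
The other pattern: stems ending in a consonant insert -as- after the first vowel.
So wibu → wibuar.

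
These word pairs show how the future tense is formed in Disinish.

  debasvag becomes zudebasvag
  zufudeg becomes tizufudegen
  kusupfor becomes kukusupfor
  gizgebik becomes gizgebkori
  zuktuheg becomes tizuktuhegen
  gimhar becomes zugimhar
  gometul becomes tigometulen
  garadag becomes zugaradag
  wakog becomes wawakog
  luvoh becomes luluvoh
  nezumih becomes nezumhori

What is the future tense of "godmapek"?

tigodmapeken

"godmapek" has last vowel 'e'. The stems whose last vowel is 'e' (zufudeg → tizufudegen, zuktuheg → tizuktuhegen) add ti- … -en around the stem.
The other patterns: stems whose last vowel is 'a' add the prefix zu-; stems whose last vowel is 'o' repeat the first consonant+vowel as a prefix; stems whose last vowel is 'i' delete the last vowel and add -ori.
So godmapek → tigodmapeken.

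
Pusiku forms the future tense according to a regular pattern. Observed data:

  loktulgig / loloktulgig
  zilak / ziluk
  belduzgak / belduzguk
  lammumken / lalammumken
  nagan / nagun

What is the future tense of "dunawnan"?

dunawnun

nagan and lammumken both end in -n yet inflect differently (nagun, lalammumken), so the final letter is not what conditions the rule; the last vowel is.
"dunawnan" has last vowel 'a'. The stems whose last vowel is 'a' (nagan → nagun, zilak → ziluk, belduzgak → belduzguk) change the last vowel to 'u'.
So dunawnan → dunawnun.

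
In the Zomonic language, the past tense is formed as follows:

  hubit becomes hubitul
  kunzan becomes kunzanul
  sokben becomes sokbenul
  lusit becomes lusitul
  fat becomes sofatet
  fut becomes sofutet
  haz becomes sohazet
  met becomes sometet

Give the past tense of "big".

sobiget

hubit and fat both end in -t yet inflect differently (hubitul, sofatet), so the final letter is not what conditions the rule; the number of vowels is.
"big" has 1 vowel. The stems with 1 vowel (fat → sofatet, fut → sofutet, haz → sohazet) add so- … -et around the stem.
The other pattern: stems with 2 vowels add -ul.
So big → sobiget.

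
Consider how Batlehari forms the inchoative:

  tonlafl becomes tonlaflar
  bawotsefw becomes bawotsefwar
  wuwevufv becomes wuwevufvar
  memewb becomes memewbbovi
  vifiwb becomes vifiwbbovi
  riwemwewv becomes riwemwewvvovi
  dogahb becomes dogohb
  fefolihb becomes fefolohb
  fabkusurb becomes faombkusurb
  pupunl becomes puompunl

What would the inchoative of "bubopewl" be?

wuwevufv and riwemwewv both end in -v yet inflect differently (wuwevufvar, riwemwewvvovi), so the final letter is not what conditions the rule; the second-to-last letter is.
"bubopewl" has second-to-last letter 'w'. The stems whose second-to-last letter is 'w' (memewb → memewbbovi, vifiwb → vifiwbbovi, riwemwewv → riwemwewvvovi) double the final consonant and add -ovi.
So bubopewl → bubopewllovi.

bubopewllovi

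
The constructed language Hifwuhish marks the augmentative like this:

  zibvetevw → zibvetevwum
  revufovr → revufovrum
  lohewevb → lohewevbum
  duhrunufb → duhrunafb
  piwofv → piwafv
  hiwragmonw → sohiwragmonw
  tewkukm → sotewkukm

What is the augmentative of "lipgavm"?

lipgavmum

lohewevb and duhrunufb both end in -b yet inflect differently (lohewevbum, duhrunafb), so the final letter is not what conditions the rule; the second-to-last letter is.
"lipgavm" has second-to-last letter 'v'. The stems whose second-to-last letter is 'v' (zibvetevw → zibvetevwum, revufovr → revufovrum, lohewevb → lohewevbum) add -um.
The other patterns: stems whose second-to-last letter is 'f' change the last vowel to 'a'; stems whose second-to-last letter is 'k' or 'n' add the prefix so-.
So lipgavm → lipgavmum.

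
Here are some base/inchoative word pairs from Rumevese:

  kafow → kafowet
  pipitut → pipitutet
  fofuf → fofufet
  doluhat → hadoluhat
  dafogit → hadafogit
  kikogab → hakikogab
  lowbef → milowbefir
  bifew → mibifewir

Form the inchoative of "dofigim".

pipitut and doluhat both end in -t yet inflect differently (pipitutet, hadoluhat), so the final letter is not what conditions the rule; the last vowel is.
"dofigim" has last vowel 'i'. The one such stem in the data (dafogit → hadafogit) adds the prefix ha-, so the same rule applies.
The other patterns: stems whose last vowel is 'o' or 'u' add -et; stems whose last vowel is 'e' add mi- … -ir around the stem.
So dofigim → hadofigim.

hadofigim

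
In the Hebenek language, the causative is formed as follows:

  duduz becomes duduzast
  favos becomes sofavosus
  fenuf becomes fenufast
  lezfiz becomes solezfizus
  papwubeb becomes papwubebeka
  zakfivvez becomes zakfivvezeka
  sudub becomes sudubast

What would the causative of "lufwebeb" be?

papwubeb and sudub both end in -b yet inflect differently (papwubebeka, sudubast), so the final letter is not what conditions the rule; the last vowel is.
"lufwebeb" has last vowel 'e'. The stems whose last vowel is 'e' (papwubeb → papwubebeka, zakfivvez → zakfivvezeka) add -eka.
So lufwebeb → lufwebebeka.

lufwebebeka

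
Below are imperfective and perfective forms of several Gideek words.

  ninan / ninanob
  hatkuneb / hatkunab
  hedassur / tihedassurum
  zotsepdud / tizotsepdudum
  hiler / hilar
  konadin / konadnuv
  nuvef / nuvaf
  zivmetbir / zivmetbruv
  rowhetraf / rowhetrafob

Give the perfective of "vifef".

nuvef and rowhetraf both end in -f yet inflect differently (nuvaf, rowhetrafob), so the final letter is not what conditions the rule; the last vowel is.
"vifef" has last vowel 'e'. The stems whose last vowel is 'e' (hiler → hilar, nuvef → nuvaf, hatkuneb → hatkunab) change the last vowel to 'a'.
So vifef → vifaf.

vifaf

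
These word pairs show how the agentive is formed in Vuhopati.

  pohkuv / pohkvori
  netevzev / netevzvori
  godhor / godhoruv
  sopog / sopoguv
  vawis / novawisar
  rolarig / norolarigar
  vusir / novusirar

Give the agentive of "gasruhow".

vusir and godhor both end in -r yet inflect differently (novusirar, godhoruv), so the final letter is not what conditions the rule; the last vowel is.
"gasruhow" has last vowel 'o'. The stems whose last vowel is 'o' (godhor → godhoruv, sopog → sopoguv) add -uv.
So gasruhow → gasruhowuv.

gasruhowuv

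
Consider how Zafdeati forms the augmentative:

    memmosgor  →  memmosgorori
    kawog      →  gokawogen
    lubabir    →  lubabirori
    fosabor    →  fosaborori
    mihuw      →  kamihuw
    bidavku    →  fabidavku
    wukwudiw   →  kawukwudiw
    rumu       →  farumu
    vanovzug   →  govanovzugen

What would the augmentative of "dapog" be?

godapogen

"dapog" ends in -g. The stems ending in -g (vanovzug → govanovzugen, kawog → gokawogen) add go- … -en around the stem.
The other patterns: stems ending in -r add -ori; stems ending in -w add the prefix ka-; stems ending in -u add the prefix fa-.
So dapog → godapogen.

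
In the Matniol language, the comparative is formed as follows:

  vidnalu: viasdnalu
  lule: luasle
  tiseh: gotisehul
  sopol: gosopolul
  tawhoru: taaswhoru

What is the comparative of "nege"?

neasge

tiseh and lule both have last vowel 'e' yet inflect differently (gotisehul, luasle), so the last vowel is not what conditions the rule; whether the stem ends in a vowel or a consonant is.
"nege" ends in a vowel. The stems ending in a vowel (vidnalu → viasdnalu, lule → luasle, tawhoru → taaswhoru) insert -as- after the first vowel.
The other pattern: stems ending in a consonant add go- … -ul around the stem.
So nege → neasge.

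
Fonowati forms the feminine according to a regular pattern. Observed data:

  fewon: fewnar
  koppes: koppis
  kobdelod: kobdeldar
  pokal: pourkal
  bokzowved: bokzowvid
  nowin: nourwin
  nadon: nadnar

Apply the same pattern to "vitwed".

vitwid

bokzowved and kobdelod both end in -d yet inflect differently (bokzowvid, kobdeldar), so the final letter is not what conditions the rule; the last vowel is.
"vitwed" has last vowel 'e'. The stems whose last vowel is 'e' (koppes → koppis, bokzowved → bokzowvid) change the last vowel to 'i'.
The other patterns: stems whose last vowel is 'o' delete the last vowel and add -ar; stems whose last vowel is 'a' or 'i' insert -ur- after the first vowel.
So vitwed → vitwid.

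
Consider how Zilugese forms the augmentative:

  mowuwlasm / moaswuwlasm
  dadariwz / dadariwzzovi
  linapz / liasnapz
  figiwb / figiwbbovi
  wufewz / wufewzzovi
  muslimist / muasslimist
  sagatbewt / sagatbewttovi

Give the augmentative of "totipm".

"totipm" has second-to-last letter 'p'. The one such stem in the data (linapz → liasnapz) inserts -as- after the first vowel (as do muslimist, mowuwlasm), so the same rule applies.
The other pattern: stems whose second-to-last letter is 'w' double the final consonant and add -ovi.
So totipm → toastipm.

toastipm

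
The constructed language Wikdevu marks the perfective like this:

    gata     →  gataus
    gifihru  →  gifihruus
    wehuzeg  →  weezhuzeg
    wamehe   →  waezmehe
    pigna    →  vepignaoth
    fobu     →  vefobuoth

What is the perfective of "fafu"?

"fafu" begins with f-. The one such stem in the data (fobu → vefobuoth) adds ve- … -oth around the stem, so the same rule applies.
The other patterns: stems beginning with g- add -us; stems beginning with w- insert -ez- after the first vowel.
So fafu → vefafuoth.

vefafuoth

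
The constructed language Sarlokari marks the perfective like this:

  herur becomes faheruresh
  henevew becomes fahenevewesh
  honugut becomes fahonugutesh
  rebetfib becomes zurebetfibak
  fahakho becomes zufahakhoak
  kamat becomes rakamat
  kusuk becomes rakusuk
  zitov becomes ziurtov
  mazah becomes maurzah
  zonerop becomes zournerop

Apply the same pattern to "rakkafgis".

zurakkafgisak

"rakkafgis" begins with r-. The one such stem in the data (rebetfib → zurebetfibak) adds zu- … -ak around the stem, so the same rule applies.
The other patterns: stems beginning with h- add fa- … -esh around the stem; stems beginning with k- add the prefix ra-; stems beginning with m- or z- insert -ur- after the first vowel.
So rakkafgis → zurakkafgisak.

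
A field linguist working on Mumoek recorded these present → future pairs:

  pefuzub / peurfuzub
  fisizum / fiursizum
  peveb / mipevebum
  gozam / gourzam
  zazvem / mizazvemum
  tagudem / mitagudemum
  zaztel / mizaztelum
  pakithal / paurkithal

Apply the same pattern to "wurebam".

"wurebam" has last vowel 'a'. The stems whose last vowel is 'a' (gozam → gourzam, pakithal → paurkithal) insert -ur- after the first vowel.
The other pattern: stems whose last vowel is 'e' add mi- … -um around the stem.
So wurebam → wuurrebam.

wuurrebam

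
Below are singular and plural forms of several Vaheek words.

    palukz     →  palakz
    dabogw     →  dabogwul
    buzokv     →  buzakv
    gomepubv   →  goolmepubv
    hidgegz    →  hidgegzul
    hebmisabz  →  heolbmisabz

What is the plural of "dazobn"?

"dazobn" has second-to-last letter 'b'. The stems whose second-to-last letter is 'b' (gomepubv → goolmepubv, hebmisabz → heolbmisabz) insert -ol- after the first vowel.
So dazobn → daolzobn.

daolzobn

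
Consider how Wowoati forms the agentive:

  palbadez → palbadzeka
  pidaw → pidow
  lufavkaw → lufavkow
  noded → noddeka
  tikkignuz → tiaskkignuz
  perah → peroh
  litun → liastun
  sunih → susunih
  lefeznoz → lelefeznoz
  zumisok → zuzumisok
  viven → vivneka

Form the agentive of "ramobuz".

"ramobuz" has last vowel 'u'. The stems whose last vowel is 'u' (litun → liastun, tikkignuz → tiaskkignuz) insert -as- after the first vowel.
The other patterns: stems whose last vowel is 'e' delete the last vowel and add -eka; stems whose last vowel is 'a' change the last vowel to 'o'; stems whose last vowel is 'i' or 'o' repeat the first consonant+vowel as a prefix.
So ramobuz → raasmobuz.

raasmobuz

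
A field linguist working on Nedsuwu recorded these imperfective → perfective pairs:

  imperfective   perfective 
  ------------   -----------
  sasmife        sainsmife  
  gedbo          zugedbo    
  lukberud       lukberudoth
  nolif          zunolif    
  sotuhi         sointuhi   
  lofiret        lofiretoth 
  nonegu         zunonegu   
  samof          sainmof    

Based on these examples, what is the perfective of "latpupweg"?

"latpupweg" begins with l-. The stems beginning with l- (lukberud → lukberudoth, lofiret → lofiretoth) add -oth.
So latpupweg → latpupwegoth.

latpupwegoth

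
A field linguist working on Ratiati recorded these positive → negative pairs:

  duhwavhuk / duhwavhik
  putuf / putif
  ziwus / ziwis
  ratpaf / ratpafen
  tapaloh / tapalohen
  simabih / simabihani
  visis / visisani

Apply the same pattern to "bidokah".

putuf and ratpaf both end in -f yet inflect differently (putif, ratpafen), so the final letter is not what conditions the rule; the last vowel is.
"bidokah" has last vowel 'a'. The one such stem in the data (ratpaf → ratpafen) adds -en, so the same rule applies.
So bidokah → bidokahen.

bidokahen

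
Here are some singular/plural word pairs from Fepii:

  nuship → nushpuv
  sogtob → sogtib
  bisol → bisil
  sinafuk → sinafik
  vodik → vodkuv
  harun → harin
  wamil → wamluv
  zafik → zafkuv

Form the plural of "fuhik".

wamil and bisol both end in -l yet inflect differently (wamluv, bisil), so the final letter is not what conditions the rule; the last vowel is.
"fuhik" has last vowel 'i'. The stems whose last vowel is 'i' (zafik → zafkuv, vodik → vodkuv, wamil → wamluv) delete the last vowel and add -uv.
The other pattern: stems whose last vowel is 'o' or 'u' change the last vowel to 'i'.
So fuhik → fuhkuv.

fuhkuv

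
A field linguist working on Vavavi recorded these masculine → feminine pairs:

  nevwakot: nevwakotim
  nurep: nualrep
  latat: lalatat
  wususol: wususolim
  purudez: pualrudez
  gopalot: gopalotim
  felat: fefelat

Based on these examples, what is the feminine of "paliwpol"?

"paliwpol" has last vowel 'o'. The stems whose last vowel is 'o' (wususol → wususolim, gopalot → gopalotim, nevwakot → nevwakotim) add -im.
So paliwpol → paliwpolim.

paliwpolim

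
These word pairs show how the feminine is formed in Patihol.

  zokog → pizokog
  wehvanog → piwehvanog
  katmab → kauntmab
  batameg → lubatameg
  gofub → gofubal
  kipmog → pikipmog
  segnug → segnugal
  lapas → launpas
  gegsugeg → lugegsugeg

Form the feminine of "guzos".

segnug and zokog both end in -g yet inflect differently (segnugal, pizokog), so the final letter is not what conditions the rule; the last vowel is.
"guzos" has last vowel 'o'. The stems whose last vowel is 'o' (zokog → pizokog, kipmog → pikipmog, wehvanog → piwehvanog) add the prefix pi-.
So guzos → piguzos.

piguzos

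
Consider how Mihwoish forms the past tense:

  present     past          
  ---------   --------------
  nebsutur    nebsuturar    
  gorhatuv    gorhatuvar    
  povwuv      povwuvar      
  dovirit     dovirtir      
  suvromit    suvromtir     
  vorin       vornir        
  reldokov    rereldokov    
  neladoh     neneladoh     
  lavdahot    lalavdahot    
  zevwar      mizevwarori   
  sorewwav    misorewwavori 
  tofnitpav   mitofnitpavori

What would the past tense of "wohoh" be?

wowohoh

"wohoh" has last vowel 'o'. The stems whose last vowel is 'o' (reldokov → rereldokov, neladoh → neneladoh, lavdahot → lalavdahot) repeat the first consonant+vowel as a prefix.
So wohoh → wowohoh.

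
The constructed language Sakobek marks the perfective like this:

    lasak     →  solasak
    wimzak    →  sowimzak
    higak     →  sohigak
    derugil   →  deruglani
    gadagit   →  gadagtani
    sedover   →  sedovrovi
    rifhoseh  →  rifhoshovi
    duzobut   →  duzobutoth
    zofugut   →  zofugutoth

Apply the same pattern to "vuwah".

sovuwah

gadagit and duzobut both end in -t yet inflect differently (gadagtani, duzobutoth), so the final letter is not what conditions the rule; the last vowel is.
"vuwah" has last vowel 'a'. The stems whose last vowel is 'a' (lasak → solasak, wimzak → sowimzak, higak → sohigak) add the prefix so-.
So vuwah → sovuwah.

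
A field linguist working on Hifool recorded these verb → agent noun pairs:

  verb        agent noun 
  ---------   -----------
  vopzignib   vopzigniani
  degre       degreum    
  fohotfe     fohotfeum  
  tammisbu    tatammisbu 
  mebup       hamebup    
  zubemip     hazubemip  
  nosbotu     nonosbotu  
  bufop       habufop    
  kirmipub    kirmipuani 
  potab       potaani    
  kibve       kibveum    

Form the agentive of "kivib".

kiviani

"kivib" ends in -b. The stems ending in -b (potab → potaani, kirmipub → kirmipuani, vopzignib → vopzigniani) drop the final letter and add -ani.
The other patterns: stems ending in -p add the prefix ha-; stems ending in -e add -um; stems ending in -u repeat the first consonant+vowel as a prefix.
So kivib → kiviani.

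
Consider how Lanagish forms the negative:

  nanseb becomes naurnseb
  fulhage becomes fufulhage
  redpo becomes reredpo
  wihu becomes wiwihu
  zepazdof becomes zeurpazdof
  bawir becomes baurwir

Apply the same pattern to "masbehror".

redpo and zepazdof both have last vowel 'o' yet inflect differently (reredpo, zeurpazdof), so the last vowel is not what conditions the rule; whether the stem ends in a vowel or a consonant is.
"masbehror" ends in a consonant. The stems ending in a consonant (bawir → baurwir, zepazdof → zeurpazdof, nanseb → naurnseb) insert -ur- after the first vowel.
So masbehror → maursbehror.

maursbehror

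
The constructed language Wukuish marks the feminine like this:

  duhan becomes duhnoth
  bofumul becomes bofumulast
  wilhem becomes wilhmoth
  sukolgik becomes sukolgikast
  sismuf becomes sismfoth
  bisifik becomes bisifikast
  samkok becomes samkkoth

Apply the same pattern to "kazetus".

kazetusast

"kazetus" has 3 vowels. The stems with 3 vowels (bofumul → bofumulast, bisifik → bisifikast, sukolgik → sukolgikast) add -ast.
The other pattern: stems with 2 vowels delete the last vowel and add -oth.
So kazetus → kazetusast.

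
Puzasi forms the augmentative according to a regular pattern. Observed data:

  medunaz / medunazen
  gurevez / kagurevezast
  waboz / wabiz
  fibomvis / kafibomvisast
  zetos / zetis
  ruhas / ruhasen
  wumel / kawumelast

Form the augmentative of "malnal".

zetos and fibomvis both end in -s yet inflect differently (zetis, kafibomvisast), so the final letter is not what conditions the rule; the last vowel is.
"malnal" has last vowel 'a'. The stems whose last vowel is 'a' (ruhas → ruhasen, medunaz → medunazen) add -en.
The other patterns: stems whose last vowel is 'o' change the last vowel to 'i'; stems whose last vowel is 'e' or 'i' add ka- … -ast around the stem.
So malnal → malnalen.

malnalen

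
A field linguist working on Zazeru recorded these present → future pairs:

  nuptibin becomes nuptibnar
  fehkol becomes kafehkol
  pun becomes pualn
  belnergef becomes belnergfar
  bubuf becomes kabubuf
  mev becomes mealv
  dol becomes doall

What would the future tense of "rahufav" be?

dol and fehkol both end in -l yet inflect differently (doall, kafehkol), so the final letter is not what conditions the rule; the number of vowels is.
"rahufav" has 3 vowels. The stems with 3 vowels (belnergef → belnergfar, nuptibin → nuptibnar) delete the last vowel and add -ar.
So rahufav → rahufvar.

rahufvar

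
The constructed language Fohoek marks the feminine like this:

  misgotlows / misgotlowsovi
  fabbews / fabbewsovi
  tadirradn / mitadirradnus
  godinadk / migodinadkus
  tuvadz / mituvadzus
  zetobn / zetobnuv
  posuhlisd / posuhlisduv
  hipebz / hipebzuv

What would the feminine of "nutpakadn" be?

tadirradn and zetobn both end in -n yet inflect differently (mitadirradnus, zetobnuv), so the final letter is not what conditions the rule; the second-to-last letter is.
"nutpakadn" has second-to-last letter 'd'. The stems whose second-to-last letter is 'd' (tadirradn → mitadirradnus, godinadk → migodinadkus, tuvadz → mituvadzus) add mi- … -us around the stem.
So nutpakadn → minutpakadnus.

minutpakadnus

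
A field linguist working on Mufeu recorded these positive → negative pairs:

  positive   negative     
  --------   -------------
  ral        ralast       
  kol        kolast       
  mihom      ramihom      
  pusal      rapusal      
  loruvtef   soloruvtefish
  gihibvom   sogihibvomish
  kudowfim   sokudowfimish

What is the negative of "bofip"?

ral and pusal both end in -l yet inflect differently (ralast, rapusal), so the final letter is not what conditions the rule; the number of vowels is.
"bofip" has 2 vowels. The stems with 2 vowels (mihom → ramihom, pusal → rapusal) add the prefix ra-.
The other patterns: stems with 1 vowel add -ast; stems with 3 vowels add so- … -ish around the stem.
So bofip → rabofip.

rabofip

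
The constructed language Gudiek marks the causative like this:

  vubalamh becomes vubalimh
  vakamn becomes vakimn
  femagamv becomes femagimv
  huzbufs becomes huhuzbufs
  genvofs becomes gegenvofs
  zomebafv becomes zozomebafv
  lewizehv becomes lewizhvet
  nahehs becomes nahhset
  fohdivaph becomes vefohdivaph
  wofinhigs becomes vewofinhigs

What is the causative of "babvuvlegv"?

vebabvuvlegv

femagamv and zomebafv both end in -v yet inflect differently (femagimv, zozomebafv), so the final letter is not what conditions the rule; the second-to-last letter is.
"babvuvlegv" has second-to-last letter 'g'. The one such stem in the data (wofinhigs → vewofinhigs) adds the prefix ve-, so the same rule applies.
So babvuvlegv → vebabvuvlegv.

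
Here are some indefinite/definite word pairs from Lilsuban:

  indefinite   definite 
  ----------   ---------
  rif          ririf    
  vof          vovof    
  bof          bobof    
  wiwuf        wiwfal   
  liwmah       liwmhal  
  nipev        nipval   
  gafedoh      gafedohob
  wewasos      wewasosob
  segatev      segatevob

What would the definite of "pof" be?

popof

rif and wiwuf both end in -f yet inflect differently (ririf, wiwfal), so the final letter is not what conditions the rule; the number of vowels is.
"pof" has 1 vowel. The stems with 1 vowel (rif → ririf, vof → vovof, bof → bobof) repeat the first consonant+vowel as a prefix.
The other patterns: stems with 2 vowels delete the last vowel and add -al; stems with 3 vowels add -ob.
So pof → popof.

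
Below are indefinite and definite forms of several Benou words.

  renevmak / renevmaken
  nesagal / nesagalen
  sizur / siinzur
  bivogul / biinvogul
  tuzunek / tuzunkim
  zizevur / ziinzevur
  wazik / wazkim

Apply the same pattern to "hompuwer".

nesagal and bivogul both end in -l yet inflect differently (nesagalen, biinvogul), so the final letter is not what conditions the rule; the last vowel is.
"hompuwer" has last vowel 'e'. The one such stem in the data (tuzunek → tuzunkim) deletes the last vowel and adds -im (as does wazik), so the same rule applies.
The other patterns: stems whose last vowel is 'a' add -en; stems whose last vowel is 'u' insert -in- after the first vowel.
So hompuwer → hompuwrim.

hompuwrim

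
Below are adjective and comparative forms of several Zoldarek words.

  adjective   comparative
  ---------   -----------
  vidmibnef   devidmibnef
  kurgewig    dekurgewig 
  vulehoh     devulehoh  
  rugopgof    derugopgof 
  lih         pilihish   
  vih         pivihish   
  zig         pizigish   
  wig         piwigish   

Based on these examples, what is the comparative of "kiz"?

vulehoh and lih both end in -h yet inflect differently (devulehoh, pilihish), so the final letter is not what conditions the rule; the number of vowels is.
"kiz" has 1 vowel. The stems with 1 vowel (lih → pilihish, vih → pivihish, zig → pizigish) add pi- … -ish around the stem.
The other pattern: stems with 3 vowels add the prefix de-.
So kiz → pikizish.

pikizish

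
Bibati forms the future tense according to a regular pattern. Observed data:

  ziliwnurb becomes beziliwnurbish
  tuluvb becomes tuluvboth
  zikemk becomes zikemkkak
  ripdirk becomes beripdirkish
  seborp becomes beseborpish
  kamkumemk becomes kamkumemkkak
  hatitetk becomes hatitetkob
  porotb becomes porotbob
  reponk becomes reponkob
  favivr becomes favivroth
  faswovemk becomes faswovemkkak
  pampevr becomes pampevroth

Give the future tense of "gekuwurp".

faswovemk and ripdirk both end in -k yet inflect differently (faswovemkkak, beripdirkish), so the final letter is not what conditions the rule; the second-to-last letter is.
"gekuwurp" has second-to-last letter 'r'. The stems whose second-to-last letter is 'r' (seborp → beseborpish, ziliwnurb → beziliwnurbish, ripdirk → beripdirkish) add be- … -ish around the stem.
The other patterns: stems whose second-to-last letter is 'm' double the final consonant and add -ak; stems whose second-to-last letter is 'v' add -oth; stems whose second-to-last letter is 'n' or 't' add -ob.
So gekuwurp → begekuwurpish.

begekuwurpish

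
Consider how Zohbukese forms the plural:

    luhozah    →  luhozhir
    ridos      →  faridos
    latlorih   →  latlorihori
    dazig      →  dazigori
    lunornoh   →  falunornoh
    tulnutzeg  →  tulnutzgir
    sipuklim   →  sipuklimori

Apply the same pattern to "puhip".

lunornoh and latlorih both end in -h yet inflect differently (falunornoh, latlorihori), so the final letter is not what conditions the rule; the last vowel is.
"puhip" has last vowel 'i'. The stems whose last vowel is 'i' (sipuklim → sipuklimori, dazig → dazigori, latlorih → latlorihori) add -ori.
So puhip → puhipori.

puhipori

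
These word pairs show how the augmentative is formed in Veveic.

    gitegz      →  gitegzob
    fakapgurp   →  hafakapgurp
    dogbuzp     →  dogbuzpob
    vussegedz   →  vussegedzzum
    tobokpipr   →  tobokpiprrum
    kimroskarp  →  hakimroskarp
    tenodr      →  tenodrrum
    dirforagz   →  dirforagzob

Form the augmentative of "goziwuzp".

goziwuzpob

vussegedz and gitegz both end in -z yet inflect differently (vussegedzzum, gitegzob), so the final letter is not what conditions the rule; the second-to-last letter is.
"goziwuzp" has second-to-last letter 'z'. The one such stem in the data (dogbuzp → dogbuzpob) adds -ob, so the same rule applies.
The other patterns: stems whose second-to-last letter is 'd' or 'p' double the final consonant and add -um; stems whose second-to-last letter is 'r' add the prefix ha-.
So goziwuzp → goziwuzpob.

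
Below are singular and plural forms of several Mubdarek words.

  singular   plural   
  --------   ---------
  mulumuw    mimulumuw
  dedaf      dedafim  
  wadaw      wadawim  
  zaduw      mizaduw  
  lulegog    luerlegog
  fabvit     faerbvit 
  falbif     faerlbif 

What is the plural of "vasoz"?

"vasoz" has last vowel 'o'. The one such stem in the data (lulegog → luerlegog) inserts -er- after the first vowel (as do fabvit, falbif), so the same rule applies.
The other patterns: stems whose last vowel is 'a' add -im; stems whose last vowel is 'u' add the prefix mi-.
So vasoz → vaersoz.

vaersoz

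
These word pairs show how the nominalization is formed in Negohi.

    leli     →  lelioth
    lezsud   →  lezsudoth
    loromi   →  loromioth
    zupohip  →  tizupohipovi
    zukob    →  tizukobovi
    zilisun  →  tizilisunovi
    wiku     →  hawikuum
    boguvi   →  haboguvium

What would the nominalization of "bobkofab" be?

"bobkofab" begins with b-. The one such stem in the data (boguvi → haboguvium) adds ha- … -um around the stem, so the same rule applies.
So bobkofab → habobkofabum.

habobkofabum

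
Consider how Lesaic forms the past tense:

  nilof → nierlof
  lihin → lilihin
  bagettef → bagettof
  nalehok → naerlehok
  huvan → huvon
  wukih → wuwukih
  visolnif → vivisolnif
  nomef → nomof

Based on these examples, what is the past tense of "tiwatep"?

nilof and visolnif both end in -f yet inflect differently (nierlof, vivisolnif), so the final letter is not what conditions the rule; the last vowel is.
"tiwatep" has last vowel 'e'. The stems whose last vowel is 'e' (nomef → nomof, bagettef → bagettof) change the last vowel to 'o'.
The other patterns: stems whose last vowel is 'o' insert -er- after the first vowel; stems whose last vowel is 'i' repeat the first consonant+vowel as a prefix.
So tiwatep → tiwatop.

tiwatop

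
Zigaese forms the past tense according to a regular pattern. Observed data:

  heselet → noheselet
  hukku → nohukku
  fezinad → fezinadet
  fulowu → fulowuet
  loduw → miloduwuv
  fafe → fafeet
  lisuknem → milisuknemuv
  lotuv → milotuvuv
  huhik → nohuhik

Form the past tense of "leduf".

miledufuv

hukku and fulowu both end in -u yet inflect differently (nohukku, fulowuet), so the final letter is not what conditions the rule; the first letter is.
"leduf" begins with l-. The stems beginning with l- (loduw → miloduwuv, lotuv → milotuvuv, lisuknem → milisuknemuv) add mi- … -uv around the stem.
So leduf → miledufuv.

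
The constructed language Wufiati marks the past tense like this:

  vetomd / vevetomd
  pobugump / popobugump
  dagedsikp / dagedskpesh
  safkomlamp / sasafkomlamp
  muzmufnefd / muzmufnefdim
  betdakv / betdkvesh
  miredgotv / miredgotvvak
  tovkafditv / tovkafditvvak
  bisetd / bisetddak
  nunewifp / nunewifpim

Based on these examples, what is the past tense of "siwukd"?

dagedsikp and nunewifp both end in -p yet inflect differently (dagedskpesh, nunewifpim), so the final letter is not what conditions the rule; the second-to-last letter is.
"siwukd" has second-to-last letter 'k'. The stems whose second-to-last letter is 'k' (dagedsikp → dagedskpesh, betdakv → betdkvesh) delete the last vowel and add -esh.
The other patterns: stems whose second-to-last letter is 'f' add -im; stems whose second-to-last letter is 'm' repeat the first consonant+vowel as a prefix; stems whose second-to-last letter is 't' double the final consonant and add -ak.
So siwukd → siwkdesh.

siwkdesh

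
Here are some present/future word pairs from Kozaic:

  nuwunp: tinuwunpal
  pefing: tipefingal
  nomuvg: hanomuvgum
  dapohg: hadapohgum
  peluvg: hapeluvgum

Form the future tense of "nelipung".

pefing and nomuvg both end in -g yet inflect differently (tipefingal, hanomuvgum), so the final letter is not what conditions the rule; the second-to-last letter is.
"nelipung" has second-to-last letter 'n'. The stems whose second-to-last letter is 'n' (nuwunp → tinuwunpal, pefing → tipefingal) add ti- … -al around the stem.
The other pattern: stems whose second-to-last letter is 'h' or 'v' add ha- … -um around the stem.
So nelipung → tinelipungal.

tinelipungal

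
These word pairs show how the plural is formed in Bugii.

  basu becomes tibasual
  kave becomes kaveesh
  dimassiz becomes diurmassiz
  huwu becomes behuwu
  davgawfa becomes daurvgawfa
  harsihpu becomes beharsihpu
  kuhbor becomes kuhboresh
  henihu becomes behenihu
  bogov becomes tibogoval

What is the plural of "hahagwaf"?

"hahagwaf" begins with h-. The stems beginning with h- (huwu → behuwu, henihu → behenihu, harsihpu → beharsihpu) add the prefix be-.
So hahagwaf → behahagwaf.

behahagwaf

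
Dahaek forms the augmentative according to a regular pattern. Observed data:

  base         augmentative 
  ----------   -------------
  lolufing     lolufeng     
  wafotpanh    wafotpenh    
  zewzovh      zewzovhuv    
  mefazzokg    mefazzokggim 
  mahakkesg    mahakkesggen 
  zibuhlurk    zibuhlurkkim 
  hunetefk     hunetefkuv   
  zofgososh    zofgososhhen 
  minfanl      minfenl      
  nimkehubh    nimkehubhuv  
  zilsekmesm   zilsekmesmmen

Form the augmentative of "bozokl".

bozokllim

lolufing and mahakkesg both end in -g yet inflect differently (lolufeng, mahakkesggen), so the final letter is not what conditions the rule; the second-to-last letter is.
"bozokl" has second-to-last letter 'k'. The one such stem in the data (mefazzokg → mefazzokggim) doubles the final consonant and adds -im (as does zibuhlurk), so the same rule applies.
So bozokl → bozokllim.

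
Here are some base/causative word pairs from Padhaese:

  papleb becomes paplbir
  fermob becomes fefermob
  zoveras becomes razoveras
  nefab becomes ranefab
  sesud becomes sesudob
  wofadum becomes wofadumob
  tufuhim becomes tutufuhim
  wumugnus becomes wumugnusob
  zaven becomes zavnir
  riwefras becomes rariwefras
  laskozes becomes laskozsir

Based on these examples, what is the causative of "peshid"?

pepeshid

"peshid" has last vowel 'i'. The one such stem in the data (tufuhim → tutufuhim) repeats the first consonant+vowel as a prefix (as does fermob), so the same rule applies.
The other patterns: stems whose last vowel is 'u' add -ob; stems whose last vowel is 'e' delete the last vowel and add -ir; stems whose last vowel is 'a' add the prefix ra-.
So peshid → pepeshid.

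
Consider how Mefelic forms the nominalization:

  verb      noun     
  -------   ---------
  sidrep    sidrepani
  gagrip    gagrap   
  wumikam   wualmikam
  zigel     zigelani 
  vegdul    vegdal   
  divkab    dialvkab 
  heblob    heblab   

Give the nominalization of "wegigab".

wealgigab

divkab and heblob both end in -b yet inflect differently (dialvkab, heblab), so the final letter is not what conditions the rule; the last vowel is.
"wegigab" has last vowel 'a'. The stems whose last vowel is 'a' (wumikam → wualmikam, divkab → dialvkab) insert -al- after the first vowel.
So wegigab → wealgigab.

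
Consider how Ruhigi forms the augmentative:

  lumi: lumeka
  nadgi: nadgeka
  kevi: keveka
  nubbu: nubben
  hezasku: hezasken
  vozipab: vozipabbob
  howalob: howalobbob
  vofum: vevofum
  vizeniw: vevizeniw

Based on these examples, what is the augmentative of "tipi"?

tipeka

nubbu and vofum both have last vowel 'u' yet inflect differently (nubben, vevofum), so the last vowel is not what conditions the rule; the final letter is.
"tipi" ends in -i. The stems ending in -i (lumi → lumeka, nadgi → nadgeka, kevi → keveka) drop the final letter and add -eka.
The other patterns: stems ending in -u drop the final letter and add -en; stems ending in -b double the final consonant and add -ob; stems ending in -m or -w add the prefix ve-.
So tipi → tipeka.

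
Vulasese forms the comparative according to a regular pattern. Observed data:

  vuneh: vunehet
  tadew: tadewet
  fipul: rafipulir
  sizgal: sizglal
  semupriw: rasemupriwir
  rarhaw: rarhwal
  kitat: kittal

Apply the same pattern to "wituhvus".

"wituhvus" has last vowel 'u'. The one such stem in the data (fipul → rafipulir) adds ra- … -ir around the stem, so the same rule applies.
So wituhvus → rawituhvusir.

rawituhvusir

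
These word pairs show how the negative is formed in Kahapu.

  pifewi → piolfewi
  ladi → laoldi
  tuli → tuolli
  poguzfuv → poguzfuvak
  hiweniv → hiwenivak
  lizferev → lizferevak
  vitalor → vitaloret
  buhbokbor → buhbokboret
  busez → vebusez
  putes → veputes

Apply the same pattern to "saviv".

savivak

"saviv" ends in -v. The stems ending in -v (poguzfuv → poguzfuvak, hiweniv → hiwenivak, lizferev → lizferevak) add -ak.
So saviv → savivak.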